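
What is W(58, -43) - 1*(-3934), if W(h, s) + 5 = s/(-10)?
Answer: 39333/10 ≈ 3933.3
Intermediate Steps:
W(h, s) = -5 - s/10 (W(h, s) = -5 + s/(-10) = -5 + s*(-⅒) = -5 - s/10)
W(58, -43) - 1*(-3934) = (-5 - ⅒*(-43)) - 1*(-3934) = (-5 + 43/10) + 3934 = -7/10 + 3934 = 39333/10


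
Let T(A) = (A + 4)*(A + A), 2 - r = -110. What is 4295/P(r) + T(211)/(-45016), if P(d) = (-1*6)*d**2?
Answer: -877755805/423510528 ≈ -2.0726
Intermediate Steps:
r = 112 (r = 2 - 1*(-110) = 2 + 110 = 112)
T(A) = 2*A*(4 + A) (T(A) = (4 + A)*(2*A) = 2*A*(4 + A))
P(d) = -6*d**2
4295/P(r) + T(211)/(-45016) = 4295/((-6*112**2)) + (2*211*(4 + 211))/(-45016) = 4295/((-6*12544)) + (2*211*215)*(-1/45016) = 4295/(-75264) + 90730*(-1/45016) = 4295*(-1/75264) - 45365/22508 = -4295/75264 - 45365/22508 = -877755805/423510528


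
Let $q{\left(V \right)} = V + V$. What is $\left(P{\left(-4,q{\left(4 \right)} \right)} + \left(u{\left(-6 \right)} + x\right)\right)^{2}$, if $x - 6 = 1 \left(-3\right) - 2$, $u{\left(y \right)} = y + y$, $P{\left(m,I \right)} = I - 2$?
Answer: $25$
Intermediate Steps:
$q{\left(V \right)} = 2 V$
$P{\left(m,I \right)} = -2 + I$
$u{\left(y \right)} = 2 y$
$x = 1$ ($x = 6 + \left(1 \left(-3\right) - 2\right) = 6 - 5 = 1$)
$\left(P{\left(-4,q{\left(4 \right)} \right)} + \left(u{\left(-6 \right)} + x\right)\right)^{2} = \left(\left(-2 + 2 \cdot 4\right) + \left(2 \left(-6\right) + 1\right)\right)^{2} = \left(\left(-2 + 8\right) + \left(-12 + 1\right)\right)^{2} = \left(6 - 11\right)^{2} = \left(-5\right)^{2} = 25$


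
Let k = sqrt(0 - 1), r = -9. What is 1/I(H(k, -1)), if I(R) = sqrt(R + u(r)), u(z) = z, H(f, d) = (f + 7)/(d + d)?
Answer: sqrt(2)/sqrt(-25 - I) ≈ 0.0056512 + 0.28267*I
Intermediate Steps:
k = I (k = sqrt(-1) = I ≈ 1.0*I)
H(f, d) = (7 + f)/(2*d) (H(f, d) = (7 + f)/((2*d)) = (7 + f)*(1/(2*d)) = (7 + f)/(2*d))
I(R) = sqrt(-9 + R) (I(R) = sqrt(R - 9) = sqrt(-9 + R))
1/I(H(k, -1)) = 1/(sqrt(-9 + (1/2)*(7 + I)/(-1))) = 1/(sqrt(-9 + (1/2)*(-1)*(7 + I))) = 1/(sqrt(-9 + (-7/2 - I/2))) = 1/(sqrt(-25/2 - I/2)) = 1/sqrt(-25/2 - I/2)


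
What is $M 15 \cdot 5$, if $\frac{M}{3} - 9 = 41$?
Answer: $11250$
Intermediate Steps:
$M = 150$ ($M = 27 + 3 \cdot 41 = 27 + 123 = 150$)
$M 15 \cdot 5 = 150 \cdot 15 \cdot 5 = 2250 \cdot 5 = 11250$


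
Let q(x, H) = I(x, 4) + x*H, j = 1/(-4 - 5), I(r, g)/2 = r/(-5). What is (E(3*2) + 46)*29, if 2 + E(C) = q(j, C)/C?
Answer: 171854/135 ≈ 1273.0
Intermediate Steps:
I(r, g) = -2*r/5 (I(r, g) = 2*(r/(-5)) = 2*(r*(-1/5)) = 2*(-r/5) = -2*r/5)
j = -1/9 (j = 1/(-9) = -1/9 ≈ -0.11111)
q(x, H) = -2*x/5 + H*x (q(x, H) = -2*x/5 + x*H = -2*x/5 + H*x)
E(C) = -2 + (2/45 - C/9)/C (E(C) = -2 + ((1/5)*(-1/9)*(-2 + 5*C))/C = -2 + (2/45 - C/9)/C)
(E(3*2) + 46)*29 = ((2 - 285*2)/(45*((3*2))) + 46)*29 = ((1/45)*(2 - 95*6)/6 + 46)*29 = ((1/45)*(1/6)*(2 - 570) + 46)*29 = ((1/45)*(1/6)*(-568) + 46)*29 = (-284/135 + 46)*29 = (5926/135)*29 = 171854/135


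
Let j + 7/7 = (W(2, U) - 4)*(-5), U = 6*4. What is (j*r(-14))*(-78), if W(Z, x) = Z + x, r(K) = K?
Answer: -121212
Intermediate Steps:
U = 24
j = -111 (j = -1 + ((2 + 24) - 4)*(-5) = -1 + (26 - 4)*(-5) = -1 + 22*(-5) = -1 - 110 = -111)
(j*r(-14))*(-78) = -111*(-14)*(-78) = 1554*(-78) = -121212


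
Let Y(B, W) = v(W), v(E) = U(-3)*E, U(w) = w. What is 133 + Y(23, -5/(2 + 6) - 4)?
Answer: 1175/8 ≈ 146.88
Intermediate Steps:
v(E) = -3*E
Y(B, W) = -3*W
133 + Y(23, -5/(2 + 6) - 4) = 133 - 3*(-5/(2 + 6) - 4) = 133 - 3*(-5/8 - 4) = 133 - 3*(-37/8) = 133 + 111/8 = 1175/8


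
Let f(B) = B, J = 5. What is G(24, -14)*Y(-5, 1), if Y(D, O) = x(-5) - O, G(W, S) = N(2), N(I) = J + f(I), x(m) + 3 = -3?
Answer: -49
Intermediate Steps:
x(m) = -6 (x(m) = -3 - 3 = -6)
N(I) = 5 + I
G(W, S) = 7 (G(W, S) = 5 + 2 = 7)
Y(D, O) = -6 - O
G(24, -14)*Y(-5, 1) = 7*(-6 - 1*1) = 7*(-6 - 1) = 7*(-7) = -49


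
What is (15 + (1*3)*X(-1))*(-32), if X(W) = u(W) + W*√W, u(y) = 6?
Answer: -1056 + 96*I ≈ -1056.0 + 96.0*I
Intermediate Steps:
X(W) = 6 + W^(3/2) (X(W) = 6 + W*√W = 6 + W^(3/2))
(15 + (1*3)*X(-1))*(-32) = (15 + (1*3)*(6 + (-1)^(3/2)))*(-32) = (15 + 3*(6 - I))*(-32) = (15 + (18 - 3*I))*(-32) = (33 - 3*I)*(-32) = -1056 + 96*I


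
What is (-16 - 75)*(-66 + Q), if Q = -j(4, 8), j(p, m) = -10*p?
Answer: 2366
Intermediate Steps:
Q = 40 (Q = -(-10)*4 = -1*(-40) = 40)
(-16 - 75)*(-66 + Q) = (-16 - 75)*(-66 + 40) = -91*(-26) = 2366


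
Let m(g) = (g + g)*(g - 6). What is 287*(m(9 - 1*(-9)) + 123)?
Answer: 159285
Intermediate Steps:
m(g) = 2*g*(-6 + g) (m(g) = (2*g)*(-6 + g) = 2*g*(-6 + g))
287*(m(9 - 1*(-9)) + 123) = 287*(2*(9 - 1*(-9))*(-6 + (9 - 1*(-9))) + 123) = 287*(2*(9 + 9)*(-6 + (9 + 9)) + 123) = 287*(2*18*(-6 + 18) + 123) = 287*(2*18*12 + 123) = 287*(432 + 123) = 287*555 = 159285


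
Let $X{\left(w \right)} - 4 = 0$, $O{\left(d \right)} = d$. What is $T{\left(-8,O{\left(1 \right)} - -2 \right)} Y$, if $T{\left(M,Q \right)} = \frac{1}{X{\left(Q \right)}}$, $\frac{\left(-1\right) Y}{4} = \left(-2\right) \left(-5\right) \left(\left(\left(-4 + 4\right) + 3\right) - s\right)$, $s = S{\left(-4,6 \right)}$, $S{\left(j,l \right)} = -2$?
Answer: $-50$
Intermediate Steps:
$s = -2$
$X{\left(w \right)} = 4$ ($X{\left(w \right)} = 4 + 0 = 4$)
$Y = -200$ ($Y = - 4 \left(-2\right) \left(-5\right) \left(\left(\left(-4 + 4\right) + 3\right) - -2\right) = - 4 \cdot 10 \left(\left(0 + 3\right) + 2\right) = - 4 \cdot 10 \left(3 + 2\right) = - 4 \cdot 10 \cdot 5 = \left(-4\right) 50 = -200$)
$T{\left(M,Q \right)} = \frac{1}{4}$
$T{\left(-8,O{\left(1 \right)} - -2 \right)} Y = \frac{1}{4} \left(-200\right) = -50$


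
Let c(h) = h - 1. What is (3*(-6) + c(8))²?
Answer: 121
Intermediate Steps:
c(h) = -1 + h
(3*(-6) + c(8))² = (3*(-6) + (-1 + 8))² = (-18 + 7)² = (-11)² = 121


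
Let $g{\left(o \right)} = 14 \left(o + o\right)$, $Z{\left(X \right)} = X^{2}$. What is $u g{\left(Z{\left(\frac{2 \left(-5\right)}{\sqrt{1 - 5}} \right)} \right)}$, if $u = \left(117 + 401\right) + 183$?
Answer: $-490700$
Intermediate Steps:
$g{\left(o \right)} = 28 o$ ($g{\left(o \right)} = 14 \cdot 2 o = 28 o$)
$u = 701$ ($u = 518 + 183 = 701$)
$u g{\left(Z{\left(\frac{2 \left(-5\right)}{\sqrt{1 - 5}} \right)} \right)} = 701 \cdot 28 \left(\frac{2 \left(-5\right)}{\sqrt{1 - 5}}\right)^{2} = 701 \cdot 28 \left(- \frac{10}{\sqrt{-4}}\right)^{2} = 701 \cdot 28 \left(- \frac{10}{2 i}\right)^{2} = 701 \cdot 28 \left(- 10 \left(- \frac{i}{2}\right)\right)^{2} = 701 \cdot 28 \left(5 i\right)^{2} = 701 \cdot 28 \left(-25\right) = 701 \left(-700\right) = -490700$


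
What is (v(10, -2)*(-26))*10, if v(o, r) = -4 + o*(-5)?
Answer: 14040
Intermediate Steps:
v(o, r) = -4 - 5*o
(v(10, -2)*(-26))*10 = ((-4 - 5*10)*(-26))*10 = ((-4 - 50)*(-26))*10 = -54*(-26)*10 = 1404*10 = 14040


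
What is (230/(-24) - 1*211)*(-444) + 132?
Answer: 98071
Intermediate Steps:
(230/(-24) - 1*211)*(-444) + 132 = (230*(-1/24) - 211)*(-444) + 132 = (-115/12 - 211)*(-444) + 132 = -2647/12*(-444) + 132 = 97939 + 132 = 98071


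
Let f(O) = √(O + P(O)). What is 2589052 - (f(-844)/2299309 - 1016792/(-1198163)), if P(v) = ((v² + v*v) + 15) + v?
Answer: 3102105294684/1198163 - 3*√158111/2299309 ≈ 2.5891e+6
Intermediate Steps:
P(v) = 15 + v + 2*v² (P(v) = ((v² + v²) + 15) + v = (2*v² + 15) + v = (15 + 2*v²) + v = 15 + v + 2*v²)
f(O) = √(15 + 2*O + 2*O²) (f(O) = √(O + (15 + O + 2*O²)) = √(15 + 2*O + 2*O²))
2589052 - (f(-844)/2299309 - 1016792/(-1198163)) = 2589052 - (√(15 + 2*(-844) + 2*(-844)²)/2299309 - 1016792/(-1198163)) = 2589052 - (√(15 - 1688 + 2*712336)*(1/2299309) - 1016792*(-1/1198163)) = 2589052 - (√(15 - 1688 + 1424672)*(1/2299309) + 1016792/1198163) = 2589052 - (√1422999*(1/2299309) + 1016792/1198163) = 2589052 - ((3*√158111)*(1/2299309) + 1016792/1198163) = 2589052 - (3*√158111/2299309 + 1016792/1198163) = 2589052 - (1016792/1198163 + 3*√158111/2299309) = 2589052 + (-1016792/1198163 - 3*√158111/2299309) = 3102105294684/1198163 - 3*√158111/2299309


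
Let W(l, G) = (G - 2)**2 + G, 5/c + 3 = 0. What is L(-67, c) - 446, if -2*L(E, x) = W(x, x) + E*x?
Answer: -9139/18 ≈ -507.72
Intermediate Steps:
c = -5/3 (c = 5/(-3 + 0) = 5/(-3) = 5*(-1/3) = -5/3 ≈ -1.6667)
W(l, G) = G + (-2 + G)**2 (W(l, G) = (-2 + G)**2 + G = G + (-2 + G)**2)
L(E, x) = -x/2 - (-2 + x)**2/2 - E*x/2 (L(E, x) = -((x + (-2 + x)**2) + E*x)/2 = -(x + (-2 + x)**2 + E*x)/2 = -x/2 - (-2 + x)**2/2 - E*x/2)
L(-67, c) - 446 = (-1/2*(-5/3) - (-2 - 5/3)**2/2 - 1/2*(-67)*(-5/3)) - 446 = (5/6 - (-11/3)**2/2 - 335/6) - 446 = (5/6 - 1/2*121/9 - 335/6) - 446 = (5/6 - 121/18 - 335/6) - 446 = -1111/18 - 446 = -9139/18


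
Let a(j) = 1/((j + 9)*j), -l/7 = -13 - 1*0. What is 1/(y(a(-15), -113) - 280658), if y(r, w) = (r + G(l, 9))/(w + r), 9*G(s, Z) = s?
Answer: -10169/2854012113 ≈ -3.5631e-6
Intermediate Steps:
l = 91 (l = -7*(-13 - 1*0) = -7*(-13 + 0) = -7*(-13) = 91)
G(s, Z) = s/9
a(j) = 1/(j*(9 + j)) (a(j) = 1/((9 + j)*j) = 1/(j*(9 + j)))
y(r, w) = (91/9 + r)/(r + w) (y(r, w) = (r + (⅑)*91)/(w + r) = (r + 91/9)/(r + w) = (91/9 + r)/(r + w))
1/(y(a(-15), -113) - 280658) = 1/((91/9 + 1/((-15)*(9 - 15)))/(1/((-15)*(9 - 15)) - 113) - 280658) = 1/((91/9 - 1/15/(-6))/(-1/15/(-6) - 113) - 280658) = 1/((91/9 - 1/15*(-⅙))/(-1/15*(-⅙) - 113) - 280658) = 1/((91/9 + 1/90)/(1/90 - 113) - 280658) = 1/((911/90)/(-10169/90) - 280658) = 1/(-90/10169*911/90 - 280658) = 1/(-911/10169 - 280658) = 1/(-2854012113/10169) = -10169/2854012113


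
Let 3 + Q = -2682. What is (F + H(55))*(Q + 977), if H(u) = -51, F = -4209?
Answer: 7276080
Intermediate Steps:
Q = -2685 (Q = -3 - 2682 = -2685)
(F + H(55))*(Q + 977) = (-4209 - 51)*(-2685 + 977) = -4260*(-1708) = 7276080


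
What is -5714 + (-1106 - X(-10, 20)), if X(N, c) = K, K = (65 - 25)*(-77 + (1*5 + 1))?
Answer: -3980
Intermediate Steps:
K = -2840 (K = 40*(-77 + (5 + 1)) = 40*(-77 + 6) = 40*(-71) = -2840)
X(N, c) = -2840
-5714 + (-1106 - X(-10, 20)) = -5714 + (-1106 - 1*(-2840)) = -5714 + (-1106 + 2840) = -5714 + 1734 = -3980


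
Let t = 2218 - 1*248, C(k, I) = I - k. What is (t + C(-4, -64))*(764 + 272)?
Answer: 1978760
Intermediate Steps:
t = 1970 (t = 2218 - 248 = 1970)
(t + C(-4, -64))*(764 + 272) = (1970 + (-64 - 1*(-4)))*(764 + 272) = (1970 + (-64 + 4))*1036 = (1970 - 60)*1036 = 1910*1036 = 1978760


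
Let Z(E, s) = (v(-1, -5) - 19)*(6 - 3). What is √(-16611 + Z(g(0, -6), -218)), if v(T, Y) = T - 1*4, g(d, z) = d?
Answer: I*√16683 ≈ 129.16*I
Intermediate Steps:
v(T, Y) = -4 + T (v(T, Y) = T - 4 = -4 + T)
Z(E, s) = -72 (Z(E, s) = ((-4 - 1) - 19)*(6 - 3) = (-5 - 19)*3 = -24*3 = -72)
√(-16611 + Z(g(0, -6), -218)) = √(-16611 - 72) = √(-16683) = I*√16683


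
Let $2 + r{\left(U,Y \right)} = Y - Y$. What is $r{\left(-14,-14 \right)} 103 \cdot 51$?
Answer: $-10506$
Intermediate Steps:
$r{\left(U,Y \right)} = -2$ ($r{\left(U,Y \right)} = -2 + \left(Y - Y\right) = -2 + 0 = -2$)
$r{\left(-14,-14 \right)} 103 \cdot 51 = \left(-2\right) 103 \cdot 51 = \left(-206\right) 51 = -10506$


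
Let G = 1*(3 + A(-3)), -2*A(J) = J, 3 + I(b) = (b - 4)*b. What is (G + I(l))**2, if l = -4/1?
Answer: 4489/4 ≈ 1122.3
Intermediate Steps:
l = -4 (l = -4*1 = -4)
I(b) = -3 + b*(-4 + b) (I(b) = -3 + (b - 4)*b = -3 + (-4 + b)*b = -3 + b*(-4 + b))
A(J) = -J/2
G = 9/2 (G = 1*(3 - 1/2*(-3)) = 1*(3 + 3/2) = 1*(9/2) = 9/2 ≈ 4.5000)
(G + I(l))**2 = (9/2 + (-3 + (-4)**2 - 4*(-4)))**2 = (9/2 + (-3 + 16 + 16))**2 = (9/2 + 29)**2 = (67/2)**2 = 4489/4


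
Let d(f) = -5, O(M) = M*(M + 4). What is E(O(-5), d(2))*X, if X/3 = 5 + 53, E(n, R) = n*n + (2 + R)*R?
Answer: 6960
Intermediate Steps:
O(M) = M*(4 + M)
E(n, R) = n² + R*(2 + R)
X = 174 (X = 3*(5 + 53) = 3*58 = 174)
E(O(-5), d(2))*X = ((-5)² + (-5*(4 - 5))² + 2*(-5))*174 = (25 + (-5*(-1))² - 10)*174 = (25 + 5² - 10)*174 = (25 + 25 - 10)*174 = 40*174 = 6960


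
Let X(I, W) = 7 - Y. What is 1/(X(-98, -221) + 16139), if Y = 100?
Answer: 1/16046 ≈ 6.2321e-5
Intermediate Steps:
X(I, W) = -93 (X(I, W) = 7 - 1*100 = 7 - 100 = -93)
1/(X(-98, -221) + 16139) = 1/(-93 + 16139) = 1/16046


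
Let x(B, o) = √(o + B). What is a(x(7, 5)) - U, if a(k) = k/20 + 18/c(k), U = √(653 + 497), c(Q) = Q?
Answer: -5*√46 + 31*√3/10 ≈ -28.542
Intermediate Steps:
x(B, o) = √(B + o)
U = 5*√46 (U = √1150 = 5*√46 ≈ 33.912)
a(k) = 18/k + k/20 (a(k) = k/20 + 18/k = 18/k + k/20)
a(x(7, 5)) - U = (18/(√(7 + 5)) + √(7 + 5)/20) - 5*√46 = (18/(√12) + √12/20) - 5*√46 = (18/((2*√3)) + (2*√3)/20) - 5*√46 = (18*(√3/6) + √3/10) - 5*√46 = (3*√3 + √3/10) - 5*√46 = 31*√3/10 - 5*√46 = -5*√46 + 31*√3/10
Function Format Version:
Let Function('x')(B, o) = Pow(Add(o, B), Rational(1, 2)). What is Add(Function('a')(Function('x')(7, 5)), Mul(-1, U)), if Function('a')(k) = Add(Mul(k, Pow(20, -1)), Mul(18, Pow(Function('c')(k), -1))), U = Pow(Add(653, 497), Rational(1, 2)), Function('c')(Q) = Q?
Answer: Add(Mul(-5, Pow(46, Rational(1, 2))), Mul(Rational(31, 10), Pow(3, Rational(1, 2)))) ≈ -28.542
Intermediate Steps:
Function('x')(B, o) = Pow(Add(B, o), Rational(1, 2))
U = Mul(5, Pow(46, Rational(1, 2))) (U = Pow(1150, Rational(1, 2)) = Mul(5, Pow(46, Rational(1, 2))) ≈ 33.912)
Function('a')(k) = Add(Mul(18, Pow(k, -1)), Mul(Rational(1, 20), k)) (Function('a')(k) = Add(Mul(k, Pow(20, -1)), Mul(18, Pow(k, -1))) = Add(Mul(k, Rational(1, 20)), Mul(18, Pow(k, -1))) = Add(Mul(Rational(1, 20), k), Mul(18, Pow(k, -1))) = Add(Mul(18, Pow(k, -1)), Mul(Rational(1, 20), k)))
Add(Function('a')(Function('x')(7, 5)), Mul(-1, U)) = Add(Add(Mul(18, Pow(Pow(Add(7, 5), Rational(1, 2)), -1)), Mul(Rational(1, 20), Pow(Add(7, 5), Rational(1, 2)))), Mul(-1, Mul(5, Pow(46, Rational(1, 2))))) = Add(Add(Mul(18, Pow(Pow(12, Rational(1, 2)), -1)), Mul(Rational(1, 20), Pow(12, Rational(1, 2)))), Mul(-5, Pow(46, Rational(1, 2)))) = Add(Add(Mul(18, Pow(Mul(2, Pow(3, Rational(1, 2))), -1)), Mul(Rational(1, 20), Mul(2, Pow(3, Rational(1, 2))))), Mul(-5, Pow(46, Rational(1, 2)))) = Add(Add(Mul(18, Mul(Rational(1, 6), Pow(3, Rational(1, 2)))), Mul(Rational(1, 10), Pow(3, Rational(1, 2)))), Mul(-5, Pow(46, Rational(1, 2)))) = Add(Add(Mul(3, Pow(3, Rational(1, 2))), Mul(Rational(1, 10), Pow(3, Rational(1, 2)))), Mul(-5, Pow(46, Rational(1, 2)))) = Add(Mul(Rational(31, 10), Pow(3, Rational(1, 2))), Mul(-5, Pow(46, Rational(1, 2)))) = Add(Mul(-5, Pow(46, Rational(1, 2))), Mul(Rational(31, 10), Pow(3, Rational(1, 2))))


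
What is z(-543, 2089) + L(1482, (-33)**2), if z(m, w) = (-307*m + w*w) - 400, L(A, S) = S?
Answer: 4531311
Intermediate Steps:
z(m, w) = -400 + w**2 - 307*m (z(m, w) = (-307*m + w**2) - 400 = (w**2 - 307*m) - 400 = -400 + w**2 - 307*m)
z(-543, 2089) + L(1482, (-33)**2) = (-400 + 2089**2 - 307*(-543)) + (-33)**2 = (-400 + 4363921 + 166701) + 1089 = 4530222 + 1089 = 4531311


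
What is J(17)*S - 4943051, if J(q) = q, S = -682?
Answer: -4954645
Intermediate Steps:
J(17)*S - 4943051 = 17*(-682) - 4943051 = -11594 - 4943051 = -4954645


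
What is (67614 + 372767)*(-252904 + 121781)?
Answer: -57744077863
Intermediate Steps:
(67614 + 372767)*(-252904 + 121781) = 440381*(-131123) = -57744077863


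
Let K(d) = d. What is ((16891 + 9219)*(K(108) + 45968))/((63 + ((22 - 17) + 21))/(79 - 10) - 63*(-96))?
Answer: 83010060840/417401 ≈ 1.9887e+5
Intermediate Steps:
((16891 + 9219)*(K(108) + 45968))/((63 + ((22 - 17) + 21))/(79 - 10) - 63*(-96)) = ((16891 + 9219)*(108 + 45968))/((63 + ((22 - 17) + 21))/(79 - 10) - 63*(-96)) = (26110*46076)/((63 + (5 + 21))/69 + 6048) = 1203044360/((63 + 26)*(1/69) + 6048) = 1203044360/(89*(1/69) + 6048) = 1203044360/(89/69 + 6048) = 1203044360/(417401/69) = 1203044360*(69/417401) = 83010060840/417401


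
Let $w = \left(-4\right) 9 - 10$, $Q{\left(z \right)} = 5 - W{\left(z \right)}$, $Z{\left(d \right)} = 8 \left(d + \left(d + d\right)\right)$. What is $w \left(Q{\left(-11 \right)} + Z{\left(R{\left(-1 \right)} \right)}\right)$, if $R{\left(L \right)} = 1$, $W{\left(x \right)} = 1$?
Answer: $-1288$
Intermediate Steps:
$Z{\left(d \right)} = 24 d$ ($Z{\left(d \right)} = 8 \left(d + 2 d\right) = 8 \cdot 3 d = 24 d$)
$Q{\left(z \right)} = 4$ ($Q{\left(z \right)} = 5 - 1 = 4$)
$w = -46$ ($w = -36 - 10 = -46$)
$w \left(Q{\left(-11 \right)} + Z{\left(R{\left(-1 \right)} \right)}\right) = - 46 \left(4 + 24 \cdot 1\right) = - 46 \left(4 + 24\right) = \left(-46\right) 28 = -1288$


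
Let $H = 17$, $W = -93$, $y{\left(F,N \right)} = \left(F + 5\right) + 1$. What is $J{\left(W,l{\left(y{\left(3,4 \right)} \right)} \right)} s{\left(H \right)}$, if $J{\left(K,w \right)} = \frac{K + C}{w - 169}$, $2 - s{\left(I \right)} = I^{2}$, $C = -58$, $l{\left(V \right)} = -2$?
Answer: $- \frac{43337}{171} \approx -253.43$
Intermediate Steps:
$y{\left(F,N \right)} = 6 + F$ ($y{\left(F,N \right)} = \left(5 + F\right) + 1 = 6 + F$)
$s{\left(I \right)} = 2 - I^{2}$
$J{\left(K,w \right)} = \frac{-58 + K}{-169 + w}$ ($J{\left(K,w \right)} = \frac{K - 58}{w - 169} = \frac{-58 + K}{-169 + w}$)
$J{\left(W,l{\left(y{\left(3,4 \right)} \right)} \right)} s{\left(H \right)} = \frac{-58 - 93}{-169 - 2} \left(2 - 17^{2}\right) = \frac{1}{-171} \left(-151\right) \left(2 - 289\right) = \left(- \frac{1}{171}\right) \left(-151\right) \left(2 - 289\right) = \frac{151}{171} \left(-287\right) = - \frac{43337}{171}$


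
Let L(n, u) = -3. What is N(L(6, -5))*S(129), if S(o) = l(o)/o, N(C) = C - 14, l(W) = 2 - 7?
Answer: 85/129 ≈ 0.65891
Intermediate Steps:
l(W) = -5
N(C) = -14 + C
S(o) = -5/o
N(L(6, -5))*S(129) = (-14 - 3)*(-5/129) = -(-85)/129 = -17*(-5/129) = 85/129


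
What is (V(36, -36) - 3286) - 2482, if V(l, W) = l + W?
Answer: -5768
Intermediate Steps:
V(l, W) = W + l
(V(36, -36) - 3286) - 2482 = ((-36 + 36) - 3286) - 2482 = (0 - 3286) - 2482 = -3286 - 2482 = -5768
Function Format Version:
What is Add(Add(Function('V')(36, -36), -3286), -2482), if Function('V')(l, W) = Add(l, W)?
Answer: -5768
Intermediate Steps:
Function('V')(l, W) = Add(W, l)
Add(Add(Function('V')(36, -36), -3286), -2482) = Add(Add(Add(-36, 36), -3286), -2482) = Add(Add(0, -3286), -2482) = Add(-3286, -2482) = -5768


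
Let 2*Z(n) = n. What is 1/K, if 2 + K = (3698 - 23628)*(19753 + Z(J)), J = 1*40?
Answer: -1/394075892 ≈ -2.5376e-9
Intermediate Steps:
J = 40
Z(n) = n/2
K = -394075892 (K = -2 + (3698 - 23628)*(19753 + (½)*40) = -2 - 19930*(19753 + 20) = -2 - 19930*19773 = -2 - 394075890 = -394075892)
1/K = 1/(-394075892) = -1/394075892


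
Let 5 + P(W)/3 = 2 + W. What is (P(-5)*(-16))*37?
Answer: 14208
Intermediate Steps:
P(W) = -9 + 3*W (P(W) = -15 + 3*(2 + W) = -15 + (6 + 3*W) = -9 + 3*W)
(P(-5)*(-16))*37 = ((-9 + 3*(-5))*(-16))*37 = ((-9 - 15)*(-16))*37 = -24*(-16)*37 = 384*37 = 14208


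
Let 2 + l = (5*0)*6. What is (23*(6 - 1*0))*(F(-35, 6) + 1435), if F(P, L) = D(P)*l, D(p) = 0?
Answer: 198030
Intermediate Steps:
l = -2 (l = -2 + (5*0)*6 = -2 + 0*6 = -2 + 0 = -2)
F(P, L) = 0 (F(P, L) = 0*(-2) = 0)
(23*(6 - 1*0))*(F(-35, 6) + 1435) = (23*(6 - 1*0))*(0 + 1435) = (23*(6 + 0))*1435 = (23*6)*1435 = 138*1435 = 198030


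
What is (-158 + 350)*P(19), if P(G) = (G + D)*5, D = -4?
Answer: 14400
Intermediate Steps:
P(G) = -20 + 5*G (P(G) = (G - 4)*5 = (-4 + G)*5 = -20 + 5*G)
(-158 + 350)*P(19) = (-158 + 350)*(-20 + 5*19) = 192*(-20 + 95) = 192*75 = 14400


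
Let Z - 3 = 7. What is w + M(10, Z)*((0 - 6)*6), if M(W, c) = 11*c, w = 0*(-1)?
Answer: -3960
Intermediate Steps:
Z = 10 (Z = 3 + 7 = 10)
w = 0
w + M(10, Z)*((0 - 6)*6) = 0 + (11*10)*((0 - 6)*6) = 0 + 110*(-6*6) = 0 + 110*(-36) = 0 - 3960 = -3960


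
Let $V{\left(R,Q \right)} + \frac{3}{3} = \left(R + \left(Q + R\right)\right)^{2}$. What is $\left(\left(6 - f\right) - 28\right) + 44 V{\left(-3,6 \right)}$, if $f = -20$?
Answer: $-46$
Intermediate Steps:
$V{\left(R,Q \right)} = -1 + \left(Q + 2 R\right)^{2}$ ($V{\left(R,Q \right)} = -1 + \left(R + \left(Q + R\right)\right)^{2} = -1 + \left(Q + 2 R\right)^{2}$)
$\left(\left(6 - f\right) - 28\right) + 44 V{\left(-3,6 \right)} = \left(\left(6 - -20\right) - 28\right) + 44 \left(-1 + \left(6 + 2 \left(-3\right)\right)^{2}\right) = \left(\left(6 + 20\right) - 28\right) + 44 \left(-1 + \left(6 - 6\right)^{2}\right) = \left(26 - 28\right) + 44 \left(-1 + 0^{2}\right) = -2 + 44 \left(-1 + 0\right) = -2 + 44 \left(-1\right) = -2 - 44 = -46$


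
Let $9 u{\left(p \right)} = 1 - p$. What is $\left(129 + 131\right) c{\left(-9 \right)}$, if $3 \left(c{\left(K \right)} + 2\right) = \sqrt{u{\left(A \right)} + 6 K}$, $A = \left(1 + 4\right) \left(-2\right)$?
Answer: $-520 + \frac{1300 i \sqrt{19}}{9} \approx -520.0 + 629.62 i$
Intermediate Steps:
$A = -10$ ($A = 5 \left(-2\right) = -10$)
$u{\left(p \right)} = \frac{1}{9} - \frac{p}{9}$ ($u{\left(p \right)} = \frac{1 - p}{9} = \frac{1}{9} - \frac{p}{9}$)
$c{\left(K \right)} = -2 + \frac{\sqrt{\frac{11}{9} + 6 K}}{3}$ ($c{\left(K \right)} = -2 + \frac{\sqrt{\left(\frac{1}{9} - - \frac{10}{9}\right) + 6 K}}{3} = -2 + \frac{\sqrt{\left(\frac{1}{9} + \frac{10}{9}\right) + 6 K}}{3} = -2 + \frac{\sqrt{\frac{11}{9} + 6 K}}{3}$)
$\left(129 + 131\right) c{\left(-9 \right)} = \left(129 + 131\right) \left(-2 + \frac{\sqrt{11 + 54 \left(-9\right)}}{9}\right) = 260 \left(-2 + \frac{\sqrt{11 - 486}}{9}\right) = 260 \left(-2 + \frac{\sqrt{-475}}{9}\right) = 260 \left(-2 + \frac{5 i \sqrt{19}}{9}\right) = -520 + \frac{1300 i \sqrt{19}}{9}$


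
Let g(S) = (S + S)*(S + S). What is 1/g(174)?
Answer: 1/121104 ≈ 8.2574e-6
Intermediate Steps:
g(S) = 4*S**2 (g(S) = (2*S)*(2*S) = 4*S**2)
1/g(174) = 1/(4*174**2) = 1/(4*30276) = 1/121104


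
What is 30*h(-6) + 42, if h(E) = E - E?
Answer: 42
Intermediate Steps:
h(E) = 0
30*h(-6) + 42 = 30*0 + 42 = 0 + 42 = 42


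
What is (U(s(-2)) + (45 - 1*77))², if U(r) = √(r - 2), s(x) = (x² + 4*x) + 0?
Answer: (32 - I*√6)² ≈ 1018.0 - 156.77*I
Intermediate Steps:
s(x) = x² + 4*x
U(r) = √(-2 + r)
(U(s(-2)) + (45 - 1*77))² = (√(-2 - 2*(4 - 2)) + (45 - 1*77))² = (√(-2 - 2*2) + (45 - 77))² = (√(-2 - 4) - 32)² = (√(-6) - 32)² = (I*√6 - 32)² = (-32 + I*√6)²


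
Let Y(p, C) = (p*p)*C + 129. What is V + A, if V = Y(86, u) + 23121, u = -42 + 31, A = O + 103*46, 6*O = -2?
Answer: -160105/3 ≈ -53368.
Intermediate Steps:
O = -1/3 (O = (1/6)*(-2) = -1/3 ≈ -0.33333)
A = 14213/3 (A = -1/3 + 103*46 = -1/3 + 4738 = 14213/3 ≈ 4737.7)
u = -11
Y(p, C) = 129 + C*p**2 (Y(p, C) = p**2*C + 129 = C*p**2 + 129 = 129 + C*p**2)
V = -58106 (V = (129 - 11*86**2) + 23121 = (129 - 11*7396) + 23121 = (129 - 81356) + 23121 = -81227 + 23121 = -58106)
V + A = -58106 + 14213/3 = -160105/3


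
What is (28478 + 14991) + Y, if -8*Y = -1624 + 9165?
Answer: 340211/8 ≈ 42526.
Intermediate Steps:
Y = -7541/8 (Y = -(-1624 + 9165)/8 = -1/8*7541 = -7541/8 ≈ -942.63)
(28478 + 14991) + Y = (28478 + 14991) - 7541/8 = 43469 - 7541/8 = 340211/8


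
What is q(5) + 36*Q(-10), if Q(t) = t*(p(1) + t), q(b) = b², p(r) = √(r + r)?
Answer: 3625 - 360*√2 ≈ 3115.9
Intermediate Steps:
p(r) = √2*√r (p(r) = √(2*r) = √2*√r)
Q(t) = t*(t + √2) (Q(t) = t*(√2*√1 + t) = t*(√2*1 + t) = t*(√2 + t) = t*(t + √2))
q(5) + 36*Q(-10) = 5² + 36*(-10*(-10 + √2)) = 25 + 36*(100 - 10*√2) = 25 + (3600 - 360*√2) = 3625 - 360*√2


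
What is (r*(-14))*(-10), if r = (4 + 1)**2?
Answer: 3500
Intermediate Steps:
r = 25 (r = 5**2 = 25)
(r*(-14))*(-10) = (25*(-14))*(-10) = -350*(-10) = 3500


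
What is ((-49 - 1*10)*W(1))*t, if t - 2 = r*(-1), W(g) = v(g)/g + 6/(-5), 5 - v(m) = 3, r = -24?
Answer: -6136/5 ≈ -1227.2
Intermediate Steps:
v(m) = 2 (v(m) = 5 - 1*3 = 5 - 3 = 2)
W(g) = -6/5 + 2/g (W(g) = 2/g + 6/(-5) = 2/g + 6*(-⅕) = 2/g - 6/5 = -6/5 + 2/g)
t = 26 (t = 2 - 24*(-1) = 2 + 24 = 26)
((-49 - 1*10)*W(1))*t = ((-49 - 1*10)*(-6/5 + 2/1))*26 = ((-49 - 10)*(-6/5 + 2*1))*26 = -59*(-6/5 + 2)*26 = -59*⅘*26 = -236/5*26 = -6136/5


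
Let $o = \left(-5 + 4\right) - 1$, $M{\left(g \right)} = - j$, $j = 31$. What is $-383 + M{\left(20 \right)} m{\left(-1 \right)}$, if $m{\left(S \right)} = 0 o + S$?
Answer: $-352$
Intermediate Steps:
$M{\left(g \right)} = -31$ ($M{\left(g \right)} = \left(-1\right) 31 = -31$)
$o = -2$ ($o = -1 - 1 = -2$)
$m{\left(S \right)} = S$ ($m{\left(S \right)} = 0 \left(-2\right) + S = 0 + S = S$)
$-383 + M{\left(20 \right)} m{\left(-1 \right)} = -383 - -31 = -383 + 31 = -352$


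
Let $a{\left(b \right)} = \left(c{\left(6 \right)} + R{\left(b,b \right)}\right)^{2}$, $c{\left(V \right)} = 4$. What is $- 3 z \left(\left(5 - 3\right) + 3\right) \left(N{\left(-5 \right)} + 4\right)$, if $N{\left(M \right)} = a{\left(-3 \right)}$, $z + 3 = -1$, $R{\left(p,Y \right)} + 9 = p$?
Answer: $4080$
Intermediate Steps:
$R{\left(p,Y \right)} = -9 + p$
$a{\left(b \right)} = \left(-5 + b\right)^{2}$ ($a{\left(b \right)} = \left(4 + \left(-9 + b\right)\right)^{2} = \left(-5 + b\right)^{2}$)
$z = -4$ ($z = -3 - 1 = -4$)
$N{\left(M \right)} = 64$ ($N{\left(M \right)} = \left(-5 - 3\right)^{2} = \left(-8\right)^{2} = 64$)
$- 3 z \left(\left(5 - 3\right) + 3\right) \left(N{\left(-5 \right)} + 4\right) = \left(-3\right) \left(-4\right) \left(\left(5 - 3\right) + 3\right) \left(64 + 4\right) = 12 \left(\left(5 - 3\right) + 3\right) 68 = 12 \left(2 + 3\right) 68 = 12 \cdot 5 \cdot 68 = 12 \cdot 340 = 4080$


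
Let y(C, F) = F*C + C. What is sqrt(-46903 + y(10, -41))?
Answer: I*sqrt(47303) ≈ 217.49*I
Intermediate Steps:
y(C, F) = C + C*F (y(C, F) = C*F + C = C + C*F)
sqrt(-46903 + y(10, -41)) = sqrt(-46903 + 10*(1 - 41)) = sqrt(-46903 + 10*(-40)) = sqrt(-46903 - 400) = sqrt(-47303) = I*sqrt(47303)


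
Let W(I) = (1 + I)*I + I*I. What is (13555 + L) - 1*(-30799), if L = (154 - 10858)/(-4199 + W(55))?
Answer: 42264010/953 ≈ 44348.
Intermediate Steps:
W(I) = I² + I*(1 + I) (W(I) = I*(1 + I) + I² = I² + I*(1 + I))
L = -5352/953 (L = (154 - 10858)/(-4199 + 55*(1 + 2*55)) = -10704/(-4199 + 55*(1 + 110)) = -10704/(-4199 + 55*111) = -10704/(-4199 + 6105) = -10704/1906 = -10704*1/1906 = -5352/953 ≈ -5.6160)
(13555 + L) - 1*(-30799) = (13555 - 5352/953) - 1*(-30799) = 12912563/953 + 30799 = 42264010/953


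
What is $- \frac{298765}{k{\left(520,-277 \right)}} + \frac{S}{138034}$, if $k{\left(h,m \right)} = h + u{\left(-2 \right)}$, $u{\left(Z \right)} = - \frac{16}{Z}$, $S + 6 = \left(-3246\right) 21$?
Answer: $- \frac{1587527801}{2803152} \approx -566.34$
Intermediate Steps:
$S = -68172$ ($S = -6 - 68166 = -68172$)
$k{\left(h,m \right)} = 8 + h$ ($k{\left(h,m \right)} = h - \frac{16}{-2} = h - -8 = h + 8 = 8 + h$)
$- \frac{298765}{k{\left(520,-277 \right)}} + \frac{S}{138034} = - \frac{298765}{8 + 520} - \frac{68172}{138034} = - \frac{298765}{528} - \frac{2622}{5309} = - \frac{1587527801}{2803152}$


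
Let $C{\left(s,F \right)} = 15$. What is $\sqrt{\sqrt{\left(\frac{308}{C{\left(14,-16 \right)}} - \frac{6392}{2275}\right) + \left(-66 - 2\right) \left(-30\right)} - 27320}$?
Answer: $\frac{\sqrt{-50903307000 + 2730 \sqrt{958500543}}}{1365} \approx 165.15 i$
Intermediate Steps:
$\sqrt{\sqrt{\left(\frac{308}{C{\left(14,-16 \right)}} - \frac{6392}{2275}\right) + \left(-66 - 2\right) \left(-30\right)} - 27320} = \sqrt{\sqrt{\left(\frac{308}{15} - \frac{6392}{2275}\right) + \left(-66 - 2\right) \left(-30\right)} - 27320} = \sqrt{\sqrt{\left(308 \cdot \frac{1}{15} - \frac{6392}{2275}\right) - -2040} - 27320} = \sqrt{\sqrt{\left(\frac{308}{15} - \frac{6392}{2275}\right) + 2040} - 27320} = \sqrt{\sqrt{\frac{120964}{6825} + 2040} - 27320} = \sqrt{\sqrt{\frac{14043964}{6825}} - 27320} = \sqrt{\frac{2 \sqrt{958500543}}{1365} - 27320} = \sqrt{-27320 + \frac{2 \sqrt{958500543}}{1365}}$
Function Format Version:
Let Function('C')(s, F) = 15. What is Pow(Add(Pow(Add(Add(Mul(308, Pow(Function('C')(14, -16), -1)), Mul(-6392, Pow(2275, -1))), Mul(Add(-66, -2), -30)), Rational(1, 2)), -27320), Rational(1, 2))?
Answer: Mul(Rational(1, 1365), Pow(Add(-50903307000, Mul(2730, Pow(958500543, Rational(1, 2)))), Rational(1, 2))) ≈ Mul(165.15, I)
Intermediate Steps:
Pow(Add(Pow(Add(Add(Mul(308, Pow(Function('C')(14, -16), -1)), Mul(-6392, Pow(2275, -1))), Mul(Add(-66, -2), -30)), Rational(1, 2)), -27320), Rational(1, 2)) = Pow(Add(Pow(Add(Add(Mul(308, Pow(15, -1)), Mul(-6392, Pow(2275, -1))), Mul(Add(-66, -2), -30)), Rational(1, 2)), -27320), Rational(1, 2)) = Pow(Add(Pow(Add(Add(Mul(308, Rational(1, 15)), Mul(-6392, Rational(1, 2275))), Mul(-68, -30)), Rational(1, 2)), -27320), Rational(1, 2)) = Pow(Add(Pow(Add(Add(Rational(308, 15), Rational(-6392, 2275)), 2040), Rational(1, 2)), -27320), Rational(1, 2)) = Pow(Add(Pow(Add(Rational(120964, 6825), 2040), Rational(1, 2)), -27320), Rational(1, 2)) = Pow(Add(Pow(Rational(14043964, 6825), Rational(1, 2)), -27320), Rational(1, 2)) = Pow(Add(Mul(Rational(2, 1365), Pow(958500543, Rational(1, 2))), -27320), Rational(1, 2)) = Pow(Add(-27320, Mul(Rational(2, 1365), Pow(958500543, Rational(1, 2)))), Rational(1, 2))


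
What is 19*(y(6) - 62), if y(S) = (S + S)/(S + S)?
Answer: -1159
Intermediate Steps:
y(S) = 1 (y(S) = (2*S)/((2*S)) = (2*S)*(1/(2*S)) = 1)
19*(y(6) - 62) = 19*(1 - 62) = 19*(-61) = -1159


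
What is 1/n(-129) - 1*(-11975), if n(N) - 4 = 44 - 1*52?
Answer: 47899/4 ≈ 11975.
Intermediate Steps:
n(N) = -4 (n(N) = 4 + (44 - 1*52) = 4 + (44 - 52) = 4 - 8 = -4)
1/n(-129) - 1*(-11975) = 1/(-4) - 1*(-11975) = -¼ + 11975 = 47899/4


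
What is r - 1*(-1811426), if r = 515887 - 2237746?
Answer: 89567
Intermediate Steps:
r = -1721859
r - 1*(-1811426) = -1721859 - 1*(-1811426) = -1721859 + 1811426 = 89567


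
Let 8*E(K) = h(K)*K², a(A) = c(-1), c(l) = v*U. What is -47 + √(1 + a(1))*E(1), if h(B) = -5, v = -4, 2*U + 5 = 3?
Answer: -47 - 5*√5/8 ≈ -48.398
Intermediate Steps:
U = -1 (U = -5/2 + (½)*3 = -5/2 + 3/2 = -1)
c(l) = 4 (c(l) = -4*(-1) = 4)
a(A) = 4
E(K) = -5*K²/8 (E(K) = (-5*K²)/8 = -5*K²/8)
-47 + √(1 + a(1))*E(1) = -47 + √(1 + 4)*(-5/8*1²) = -47 + √5*(-5/8*1) = -47 + √5*(-5/8) = -47 - 5*√5/8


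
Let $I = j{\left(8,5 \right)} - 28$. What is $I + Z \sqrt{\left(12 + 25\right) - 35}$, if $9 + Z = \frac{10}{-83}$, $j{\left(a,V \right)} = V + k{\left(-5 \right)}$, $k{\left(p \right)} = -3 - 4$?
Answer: $-30 - \frac{757 \sqrt{2}}{83} \approx -42.898$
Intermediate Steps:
$k{\left(p \right)} = -7$ ($k{\left(p \right)} = -3 - 4 = -7$)
$j{\left(a,V \right)} = -7 + V$ ($j{\left(a,V \right)} = V - 7 = -7 + V$)
$Z = - \frac{757}{83}$ ($Z = -9 + \frac{10}{-83} = -9 + 10 \left(- \frac{1}{83}\right) = -9 - \frac{10}{83} = - \frac{757}{83} \approx -9.1205$)
$I = -30$ ($I = \left(-7 + 5\right) - 28 = -2 - 28 = -30$)
$I + Z \sqrt{\left(12 + 25\right) - 35} = -30 - \frac{757 \sqrt{\left(12 + 25\right) - 35}}{83} = -30 - \frac{757 \sqrt{37 - 35}}{83} = -30 - \frac{757 \sqrt{2}}{83}$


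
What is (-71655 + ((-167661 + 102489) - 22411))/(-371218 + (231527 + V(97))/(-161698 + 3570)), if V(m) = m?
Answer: 3147498308/7337523941 ≈ 0.42896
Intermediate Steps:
(-71655 + ((-167661 + 102489) - 22411))/(-371218 + (231527 + V(97))/(-161698 + 3570)) = (-71655 + ((-167661 + 102489) - 22411))/(-371218 + (231527 + 97)/(-161698 + 3570)) = (-71655 + (-65172 - 22411))/(-371218 + 231624/(-158128)) = (-71655 - 87583)/(-371218 + 231624*(-1/158128)) = -159238/(-371218 - 28953/19766) = -159238/(-7337523941/19766) = -159238*(-19766/7337523941) = 3147498308/7337523941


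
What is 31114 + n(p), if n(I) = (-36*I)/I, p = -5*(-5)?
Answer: 31078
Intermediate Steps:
p = 25
n(I) = -36
31114 + n(p) = 31114 - 36 = 31078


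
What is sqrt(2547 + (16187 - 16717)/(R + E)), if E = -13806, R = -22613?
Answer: sqrt(3378216351937)/36419 ≈ 50.468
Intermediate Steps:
sqrt(2547 + (16187 - 16717)/(R + E)) = sqrt(2547 + (16187 - 16717)/(-22613 - 13806)) = sqrt(2547 - 530/(-36419)) = sqrt(2547 - 530*(-1/36419)) = sqrt(2547 + 530/36419) = sqrt(92759723/36419) = sqrt(3378216351937)/36419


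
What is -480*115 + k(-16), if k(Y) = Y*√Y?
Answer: -55200 - 64*I ≈ -55200.0 - 64.0*I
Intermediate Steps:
k(Y) = Y^(3/2)
-480*115 + k(-16) = -480*115 + (-16)^(3/2) = -55200 - 64*I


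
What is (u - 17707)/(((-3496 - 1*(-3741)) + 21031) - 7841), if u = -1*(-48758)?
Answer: 31051/13435 ≈ 2.3112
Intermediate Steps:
u = 48758
(u - 17707)/(((-3496 - 1*(-3741)) + 21031) - 7841) = (48758 - 17707)/(((-3496 - 1*(-3741)) + 21031) - 7841) = 31051/(((-3496 + 3741) + 21031) - 7841) = 31051/((245 + 21031) - 7841) = 31051/(21276 - 7841) = 31051/13435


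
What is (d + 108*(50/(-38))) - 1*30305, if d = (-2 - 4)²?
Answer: -577811/19 ≈ -30411.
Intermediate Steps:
d = 36 (d = (-6)² = 36)
(d + 108*(50/(-38))) - 1*30305 = (36 + 108*(50/(-38))) - 1*30305 = (36 + 108*(50*(-1/38))) - 30305 = (36 + 108*(-25/19)) - 30305 = (36 - 2700/19) - 30305 = -2016/19 - 30305 = -577811/19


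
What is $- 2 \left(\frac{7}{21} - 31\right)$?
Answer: $\frac{184}{3} \approx 61.333$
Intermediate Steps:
$- 2 \left(\frac{7}{21} - 31\right) = - 2 \left(7 \cdot \frac{1}{21} - 31\right) = - 2 \left(\frac{1}{3} - 31\right) = \left(-2\right) \left(- \frac{92}{3}\right) = \frac{184}{3}$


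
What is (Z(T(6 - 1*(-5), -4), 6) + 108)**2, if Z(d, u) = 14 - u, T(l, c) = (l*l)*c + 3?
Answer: 13456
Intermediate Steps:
T(l, c) = 3 + c*l**2 (T(l, c) = l**2*c + 3 = c*l**2 + 3 = 3 + c*l**2)
(Z(T(6 - 1*(-5), -4), 6) + 108)**2 = ((14 - 1*6) + 108)**2 = ((14 - 6) + 108)**2 = (8 + 108)**2 = 116**2 = 13456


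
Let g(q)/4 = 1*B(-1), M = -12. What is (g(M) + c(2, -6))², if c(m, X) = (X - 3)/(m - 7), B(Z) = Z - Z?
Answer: 81/25 ≈ 3.2400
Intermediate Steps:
B(Z) = 0
c(m, X) = (-3 + X)/(-7 + m)
g(q) = 0 (g(q) = 4*(1*0) = 4*0 = 0)
(g(M) + c(2, -6))² = (0 + (-3 - 6)/(-7 + 2))² = (0 - 9/(-5))² = (0 - ⅕*(-9))² = (0 + 9/5)² = (9/5)² = 81/25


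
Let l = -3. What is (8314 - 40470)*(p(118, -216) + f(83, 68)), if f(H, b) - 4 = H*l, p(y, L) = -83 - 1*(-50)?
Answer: 8939368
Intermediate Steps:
p(y, L) = -33 (p(y, L) = -83 + 50 = -33)
f(H, b) = 4 - 3*H (f(H, b) = 4 + H*(-3) = 4 - 3*H)
(8314 - 40470)*(p(118, -216) + f(83, 68)) = (8314 - 40470)*(-33 + (4 - 3*83)) = -32156*(-33 + (4 - 249)) = -32156*(-33 - 245) = -32156*(-278) = 8939368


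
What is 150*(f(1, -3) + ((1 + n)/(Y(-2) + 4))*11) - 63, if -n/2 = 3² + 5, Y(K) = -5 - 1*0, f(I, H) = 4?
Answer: 45087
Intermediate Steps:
Y(K) = -5 (Y(K) = -5 + 0 = -5)
n = -28 (n = -2*(3² + 5) = -2*(9 + 5) = -2*14 = -28)
150*(f(1, -3) + ((1 + n)/(Y(-2) + 4))*11) - 63 = 150*(4 + ((1 - 28)/(-5 + 4))*11) - 63 = 150*(4 - 27/(-1)*11) - 63 = 150*(4 - 27*(-1)*11) - 63 = 150*(4 + 27*11) - 63 = 150*(4 + 297) - 63 = 150*301 - 63 = 45150 - 63 = 45087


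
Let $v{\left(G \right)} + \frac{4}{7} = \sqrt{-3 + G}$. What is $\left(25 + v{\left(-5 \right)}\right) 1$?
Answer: $\frac{171}{7} + 2 i \sqrt{2} \approx 24.429 + 2.8284 i$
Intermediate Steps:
$v{\left(G \right)} = - \frac{4}{7} + \sqrt{-3 + G}$
$\left(25 + v{\left(-5 \right)}\right) 1 = \left(25 - \left(\frac{4}{7} - \sqrt{-3 - 5}\right)\right) 1 = \left(25 - \left(\frac{4}{7} - \sqrt{-8}\right)\right) 1 = \left(25 - \left(\frac{4}{7} - 2 i \sqrt{2}\right)\right) 1 = \left(\frac{171}{7} + 2 i \sqrt{2}\right) 1 = \frac{171}{7} + 2 i \sqrt{2}$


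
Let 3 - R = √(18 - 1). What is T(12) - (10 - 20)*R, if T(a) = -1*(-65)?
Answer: 95 - 10*√17 ≈ 53.769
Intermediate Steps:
T(a) = 65
R = 3 - √17 (R = 3 - √(18 - 1) = 3 - √17 ≈ -1.1231)
T(12) - (10 - 20)*R = 65 - (10 - 20)*(3 - √17) = 65 - (-10)*(3 - √17) = 65 - (-30 + 10*√17) = 65 + (30 - 10*√17) = 95 - 10*√17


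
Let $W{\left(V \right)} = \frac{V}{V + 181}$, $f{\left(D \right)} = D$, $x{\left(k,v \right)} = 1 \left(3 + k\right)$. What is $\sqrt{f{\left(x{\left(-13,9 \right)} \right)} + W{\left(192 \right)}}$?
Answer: $\frac{i \sqrt{1319674}}{373} \approx 3.0798 i$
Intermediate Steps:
$x{\left(k,v \right)} = 3 + k$
$W{\left(V \right)} = \frac{V}{181 + V}$
$\sqrt{f{\left(x{\left(-13,9 \right)} \right)} + W{\left(192 \right)}} = \sqrt{\left(3 - 13\right) + \frac{192}{181 + 192}} = \sqrt{-10 + \frac{192}{373}} = \sqrt{- \frac{3538}{373}} = \frac{i \sqrt{1319674}}{373}$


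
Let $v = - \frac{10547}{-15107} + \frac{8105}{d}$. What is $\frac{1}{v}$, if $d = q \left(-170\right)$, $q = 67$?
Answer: $- \frac{34413746}{462381} \approx -74.427$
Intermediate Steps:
$d = -11390$ ($d = 67 \left(-170\right) = -11390$)
$v = - \frac{462381}{34413746}$ ($v = - \frac{10547}{-15107} + \frac{8105}{-11390} = \left(-10547\right) \left(- \frac{1}{15107}\right) + 8105 \left(- \frac{1}{11390}\right) = \frac{10547}{15107} - \frac{1621}{2278} = - \frac{462381}{34413746} \approx -0.013436$)
$\frac{1}{v} = \frac{1}{- \frac{462381}{34413746}} = - \frac{34413746}{462381}$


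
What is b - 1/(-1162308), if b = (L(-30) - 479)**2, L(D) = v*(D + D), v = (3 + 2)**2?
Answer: 4552110705829/1162308 ≈ 3.9164e+6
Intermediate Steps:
v = 25 (v = 5**2 = 25)
L(D) = 50*D (L(D) = 25*(D + D) = 25*(2*D) = 50*D)
b = 3916441 (b = (50*(-30) - 479)**2 = (-1500 - 479)**2 = (-1979)**2 = 3916441)
b - 1/(-1162308) = 3916441 - 1/(-1162308) = 3916441 - 1*(-1/1162308) = 3916441 + 1/1162308 = 4552110705829/1162308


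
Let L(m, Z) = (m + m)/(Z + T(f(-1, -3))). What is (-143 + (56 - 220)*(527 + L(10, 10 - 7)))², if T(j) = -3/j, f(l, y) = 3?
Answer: 7781180521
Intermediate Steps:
L(m, Z) = 2*m/(-1 + Z) (L(m, Z) = (m + m)/(Z - 3/3) = (2*m)/(Z - 3*⅓) = (2*m)/(Z - 1) = (2*m)/(-1 + Z) = 2*m/(-1 + Z))
(-143 + (56 - 220)*(527 + L(10, 10 - 7)))² = (-143 + (56 - 220)*(527 + 2*10/(-1 + (10 - 7))))² = (-143 - 164*(527 + 2*10/(-1 + 3)))² = (-143 - 164*(527 + 2*10/2))² = (-143 - 164*(527 + 2*10*(½)))² = (-143 - 164*(527 + 10))² = (-143 - 164*537)² = (-143 - 88068)² = (-88211)² = 7781180521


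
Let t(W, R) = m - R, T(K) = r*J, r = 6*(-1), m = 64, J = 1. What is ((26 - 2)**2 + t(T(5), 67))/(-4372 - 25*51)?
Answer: -573/5647 ≈ -0.10147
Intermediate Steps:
r = -6
T(K) = -6 (T(K) = -6*1 = -6)
t(W, R) = 64 - R
((26 - 2)**2 + t(T(5), 67))/(-4372 - 25*51) = ((26 - 2)**2 + (64 - 1*67))/(-4372 - 25*51) = (24**2 + (64 - 67))/(-4372 - 1275) = (576 - 3)/(-5647) = 573*(-1/5647) = -573/5647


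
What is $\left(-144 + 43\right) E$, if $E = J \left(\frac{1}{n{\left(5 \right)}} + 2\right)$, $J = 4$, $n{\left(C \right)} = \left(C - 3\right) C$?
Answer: $- \frac{4242}{5} \approx -848.4$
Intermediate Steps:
$n{\left(C \right)} = C \left(-3 + C\right)$ ($n{\left(C \right)} = \left(-3 + C\right) C = C \left(-3 + C\right)$)
$E = \frac{42}{5}$ ($E = 4 \left(\frac{1}{5 \left(-3 + 5\right)} + 2\right) = 4 \left(\frac{1}{5 \cdot 2} + 2\right) = 4 \left(\frac{1}{10} + 2\right) = 4 \cdot \frac{21}{10} = \frac{42}{5} \approx 8.4$)
$\left(-144 + 43\right) E = \left(-144 + 43\right) \frac{42}{5} = \left(-101\right) \frac{42}{5} = - \frac{4242}{5}$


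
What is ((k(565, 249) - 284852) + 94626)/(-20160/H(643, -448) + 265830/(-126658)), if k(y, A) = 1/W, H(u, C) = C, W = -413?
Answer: -710762527933/160296510 ≈ -4434.0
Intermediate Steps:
k(y, A) = -1/413 (k(y, A) = 1/(-413) = -1/413)
((k(565, 249) - 284852) + 94626)/(-20160/H(643, -448) + 265830/(-126658)) = ((-1/413 - 284852) + 94626)/(-20160/(-448) + 265830/(-126658)) = (-117643877/413 + 94626)/(-20160*(-1/448) + 265830*(-1/126658)) = -78563339/(413*(45 - 132915/63329)) = -78563339/(413*2716890/63329) = -78563339/413*63329/2716890 = -710762527933/160296510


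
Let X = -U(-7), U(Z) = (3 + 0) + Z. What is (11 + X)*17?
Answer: 255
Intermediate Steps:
U(Z) = 3 + Z
X = 4 (X = -(3 - 7) = -1*(-4) = 4)
(11 + X)*17 = (11 + 4)*17 = 15*17 = 255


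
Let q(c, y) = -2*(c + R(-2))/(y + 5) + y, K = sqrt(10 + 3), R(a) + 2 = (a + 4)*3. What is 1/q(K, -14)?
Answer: -177/2312 - 3*sqrt(13)/2312 ≈ -0.081236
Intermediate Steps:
R(a) = 10 + 3*a (R(a) = -2 + (a + 4)*3 = -2 + (4 + a)*3 = -2 + (12 + 3*a) = 10 + 3*a)
K = sqrt(13) ≈ 3.6056
q(c, y) = y - 2*(4 + c)/(5 + y) (q(c, y) = -2*(c + (10 + 3*(-2)))/(y + 5) + y = -2*(c + (10 - 6))/(5 + y) + y = -2*(c + 4)/(5 + y) + y = -2*(4 + c)/(5 + y) + y = y - 2*(4 + c)/(5 + y))
1/q(K, -14) = 1/((-8 + (-14)**2 - 2*sqrt(13) + 5*(-14))/(5 - 14)) = 1/((-8 + 196 - 2*sqrt(13) - 70)/(-9)) = 1/(-(118 - 2*sqrt(13))/9) = 1/(-118/9 + 2*sqrt(13)/9)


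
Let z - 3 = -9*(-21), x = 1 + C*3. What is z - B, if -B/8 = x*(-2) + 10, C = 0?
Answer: 256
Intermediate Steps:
x = 1 (x = 1 + 0*3 = 1 + 0 = 1)
z = 192 (z = 3 - 9*(-21) = 3 + 189 = 192)
B = -64 (B = -8*(1*(-2) + 10) = -8*(-2 + 10) = -8*8 = -64)
z - B = 192 - 1*(-64) = 192 + 64 = 256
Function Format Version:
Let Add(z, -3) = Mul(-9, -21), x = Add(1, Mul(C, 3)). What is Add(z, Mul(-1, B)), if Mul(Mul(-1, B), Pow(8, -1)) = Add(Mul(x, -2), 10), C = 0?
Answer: 256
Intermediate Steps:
x = 1 (x = Add(1, Mul(0, 3)) = Add(1, 0) = 1)
z = 192 (z = Add(3, Mul(-9, -21)) = Add(3, 189) = 192)
B = -64 (B = Mul(-8, Add(Mul(1, -2), 10)) = Mul(-8, Add(-2, 10)) = Mul(-8, 8) = -64)
Add(z, Mul(-1, B)) = Add(192, Mul(-1, -64)) = Add(192, 64) = 256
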